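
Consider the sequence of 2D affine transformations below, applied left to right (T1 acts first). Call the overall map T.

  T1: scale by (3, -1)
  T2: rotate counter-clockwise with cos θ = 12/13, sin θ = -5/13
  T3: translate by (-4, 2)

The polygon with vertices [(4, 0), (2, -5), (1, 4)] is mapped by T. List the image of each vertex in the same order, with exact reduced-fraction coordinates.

T1 scale by (3, -1): (4, 0) → (12, 0); (2, -5) → (6, 5); (1, 4) → (3, -4)
T2 rotate counter-clockwise with cos θ = 12/13, sin θ = -5/13: (12, 0) → (144/13, -60/13); (6, 5) → (97/13, 30/13); (3, -4) → (16/13, -63/13)
T3 translate by (-4, 2): (144/13, -60/13) → (92/13, -34/13); (97/13, 30/13) → (45/13, 56/13); (16/13, -63/13) → (-36/13, -37/13)

image vertices: (92/13, -34/13), (45/13, 56/13), (-36/13, -37/13)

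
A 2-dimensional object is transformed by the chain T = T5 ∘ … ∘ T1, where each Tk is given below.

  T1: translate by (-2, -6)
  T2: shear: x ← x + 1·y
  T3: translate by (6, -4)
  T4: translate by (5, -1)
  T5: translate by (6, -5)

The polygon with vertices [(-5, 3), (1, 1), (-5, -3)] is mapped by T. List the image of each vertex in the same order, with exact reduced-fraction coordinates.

T1 translate by (-2, -6): (-5, 3) → (-7, -3); (1, 1) → (-1, -5); (-5, -3) → (-7, -9)
T2 shear: x ← x + 1·y: (-7, -3) → (-10, -3); (-1, -5) → (-6, -5); (-7, -9) → (-16, -9)
T3 translate by (6, -4): (-10, -3) → (-4, -7); (-6, -5) → (0, -9); (-16, -9) → (-10, -13)
T4 translate by (5, -1): (-4, -7) → (1, -8); (0, -9) → (5, -10); (-10, -13) → (-5, -14)
T5 translate by (6, -5): (1, -8) → (7, -13); (5, -10) → (11, -15); (-5, -14) → (1, -19)

image vertices: (7, -13), (11, -15), (1, -19)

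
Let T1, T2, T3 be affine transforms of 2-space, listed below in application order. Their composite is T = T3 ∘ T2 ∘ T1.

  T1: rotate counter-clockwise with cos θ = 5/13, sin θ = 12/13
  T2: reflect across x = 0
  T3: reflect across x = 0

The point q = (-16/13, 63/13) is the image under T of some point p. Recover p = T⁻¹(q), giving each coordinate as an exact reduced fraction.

T1 = [5/13 -12/13 0; 12/13 5/13 0; 0 0 1]
T2·T1 = [-5/13 12/13 0; 12/13 5/13 0; 0 0 1]
T3·…·T1 = [5/13 -12/13 0; 12/13 5/13 0; 0 0 1]
det M = 1; M⁻¹ = [5/13 12/13 0; -12/13 5/13 0; 0 0 1]
M⁻¹ · (-16/13, 63/13)ᵀ = (4, 3)ᵀ

p = (4, 3)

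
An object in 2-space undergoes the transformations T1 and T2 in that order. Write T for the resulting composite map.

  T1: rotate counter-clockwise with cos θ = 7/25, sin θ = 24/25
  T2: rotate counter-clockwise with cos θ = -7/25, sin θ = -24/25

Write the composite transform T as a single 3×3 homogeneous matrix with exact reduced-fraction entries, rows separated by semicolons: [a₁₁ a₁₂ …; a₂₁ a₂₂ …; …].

T1 = [7/25 -24/25 0; 24/25 7/25 0; 0 0 1]
T2·T1 = [527/625 336/625 0; -336/625 527/625 0; 0 0 1]

T = [527/625 336/625 0; -336/625 527/625 0; 0 0 1]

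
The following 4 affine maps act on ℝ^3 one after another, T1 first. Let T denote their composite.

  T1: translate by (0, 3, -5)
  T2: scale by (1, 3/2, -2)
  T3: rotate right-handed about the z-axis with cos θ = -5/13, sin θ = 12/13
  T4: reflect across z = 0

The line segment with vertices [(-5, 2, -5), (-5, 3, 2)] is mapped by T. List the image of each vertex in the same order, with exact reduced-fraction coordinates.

T1 translate by (0, 3, -5): (-5, 2, -5) → (-5, 5, -10); (-5, 3, 2) → (-5, 6, -3)
T2 scale by (1, 3/2, -2): (-5, 5, -10) → (-5, 15/2, 20); (-5, 6, -3) → (-5, 9, 6)
T3 rotate right-handed about the z-axis with cos θ = -5/13, sin θ = 12/13: (-5, 15/2, 20) → (-5, -15/2, 20); (-5, 9, 6) → (-83/13, -105/13, 6)
T4 reflect across z = 0: (-5, -15/2, 20) → (-5, -15/2, -20); (-83/13, -105/13, 6) → (-83/13, -105/13, -6)

image vertices: (-5, -15/2, -20), (-83/13, -105/13, -6)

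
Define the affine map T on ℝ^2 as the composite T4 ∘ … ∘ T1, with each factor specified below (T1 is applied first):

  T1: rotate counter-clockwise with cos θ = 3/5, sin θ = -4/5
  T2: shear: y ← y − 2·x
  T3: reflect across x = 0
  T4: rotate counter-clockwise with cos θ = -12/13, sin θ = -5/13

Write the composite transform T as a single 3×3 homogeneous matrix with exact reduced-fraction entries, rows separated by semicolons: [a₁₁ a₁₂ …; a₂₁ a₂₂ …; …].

T = [-14/65 23/65 0; 27/13 16/13 0; 0 0 1]

T1 = [3/5 4/5 0; -4/5 3/5 0; 0 0 1]
T2·T1 = [3/5 4/5 0; -2 -1 0; 0 0 1]
T3·…·T1 = [-3/5 -4/5 0; -2 -1 0; 0 0 1]
T4·…·T1 = [-14/65 23/65 0; 27/13 16/13 0; 0 0 1]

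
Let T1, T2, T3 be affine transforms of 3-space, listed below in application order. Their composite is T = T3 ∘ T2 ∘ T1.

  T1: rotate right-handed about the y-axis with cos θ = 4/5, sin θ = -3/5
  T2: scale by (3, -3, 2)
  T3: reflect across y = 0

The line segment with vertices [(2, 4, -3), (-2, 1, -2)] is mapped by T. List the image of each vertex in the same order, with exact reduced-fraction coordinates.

T1 rotate right-handed about the y-axis with cos θ = 4/5, sin θ = -3/5: (2, 4, -3) → (17/5, 4, -6/5); (-2, 1, -2) → (-2/5, 1, -14/5)
T2 scale by (3, -3, 2): (17/5, 4, -6/5) → (51/5, -12, -12/5); (-2/5, 1, -14/5) → (-6/5, -3, -28/5)
T3 reflect across y = 0: (51/5, -12, -12/5) → (51/5, 12, -12/5); (-6/5, -3, -28/5) → (-6/5, 3, -28/5)

image vertices: (51/5, 12, -12/5), (-6/5, 3, -28/5)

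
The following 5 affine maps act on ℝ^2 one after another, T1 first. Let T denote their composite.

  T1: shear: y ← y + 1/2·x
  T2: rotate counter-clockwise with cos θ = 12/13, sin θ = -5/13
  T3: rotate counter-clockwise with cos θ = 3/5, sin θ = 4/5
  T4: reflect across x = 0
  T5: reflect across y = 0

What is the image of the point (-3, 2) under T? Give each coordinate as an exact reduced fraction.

T1 shear: y ← y + 1/2·x: (-3, 2) → (-3, 1/2)
T2 rotate counter-clockwise with cos θ = 12/13, sin θ = -5/13: (-3, 1/2) → (-67/26, 21/13)
T3 rotate counter-clockwise with cos θ = 3/5, sin θ = 4/5: (-67/26, 21/13) → (-369/130, -71/65)
T4 reflect across x = 0: (-369/130, -71/65) → (369/130, -71/65)
T5 reflect across y = 0: (369/130, -71/65) → (369/130, 71/65)

T(p) = (369/130, 71/65)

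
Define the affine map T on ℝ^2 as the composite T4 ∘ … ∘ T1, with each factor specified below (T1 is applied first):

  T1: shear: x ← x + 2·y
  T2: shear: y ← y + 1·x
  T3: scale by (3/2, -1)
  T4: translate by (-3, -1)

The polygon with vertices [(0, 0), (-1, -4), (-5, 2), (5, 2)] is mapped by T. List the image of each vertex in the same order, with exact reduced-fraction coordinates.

T1 shear: x ← x + 2·y: (0, 0) → (0, 0); (-1, -4) → (-9, -4); (-5, 2) → (-1, 2); (5, 2) → (9, 2)
T2 shear: y ← y + 1·x: (0, 0) → (0, 0); (-9, -4) → (-9, -13); (-1, 2) → (-1, 1); (9, 2) → (9, 11)
T3 scale by (3/2, -1): (0, 0) → (0, 0); (-9, -13) → (-27/2, 13); (-1, 1) → (-3/2, -1); (9, 11) → (27/2, -11)
T4 translate by (-3, -1): (0, 0) → (-3, -1); (-27/2, 13) → (-33/2, 12); (-3/2, -1) → (-9/2, -2); (27/2, -11) → (21/2, -12)

image vertices: (-3, -1), (-33/2, 12), (-9/2, -2), (21/2, -12)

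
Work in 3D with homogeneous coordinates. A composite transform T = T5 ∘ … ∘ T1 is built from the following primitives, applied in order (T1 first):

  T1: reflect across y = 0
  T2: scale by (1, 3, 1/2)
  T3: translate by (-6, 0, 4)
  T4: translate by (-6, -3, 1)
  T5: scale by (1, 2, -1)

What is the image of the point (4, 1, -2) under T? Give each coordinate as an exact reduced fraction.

T1 reflect across y = 0: (4, 1, -2) → (4, -1, -2)
T2 scale by (1, 3, 1/2): (4, -1, -2) → (4, -3, -1)
T3 translate by (-6, 0, 4): (4, -3, -1) → (-2, -3, 3)
T4 translate by (-6, -3, 1): (-2, -3, 3) → (-8, -6, 4)
T5 scale by (1, 2, -1): (-8, -6, 4) → (-8, -12, -4)

T(p) = (-8, -12, -4)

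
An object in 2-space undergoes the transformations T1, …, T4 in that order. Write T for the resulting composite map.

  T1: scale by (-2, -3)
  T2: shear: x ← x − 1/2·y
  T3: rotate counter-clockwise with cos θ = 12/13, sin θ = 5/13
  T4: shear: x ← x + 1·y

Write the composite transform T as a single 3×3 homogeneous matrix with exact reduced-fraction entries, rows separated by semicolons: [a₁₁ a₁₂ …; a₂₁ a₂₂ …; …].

T = [-34/13 9/26 0; -10/13 -57/26 0; 0 0 1]

T1 = [-2 0 0; 0 -3 0; 0 0 1]
T2·T1 = [-2 3/2 0; 0 -3 0; 0 0 1]
T3·…·T1 = [-24/13 33/13 0; -10/13 -57/26 0; 0 0 1]
T4·…·T1 = [-34/13 9/26 0; -10/13 -57/26 0; 0 0 1]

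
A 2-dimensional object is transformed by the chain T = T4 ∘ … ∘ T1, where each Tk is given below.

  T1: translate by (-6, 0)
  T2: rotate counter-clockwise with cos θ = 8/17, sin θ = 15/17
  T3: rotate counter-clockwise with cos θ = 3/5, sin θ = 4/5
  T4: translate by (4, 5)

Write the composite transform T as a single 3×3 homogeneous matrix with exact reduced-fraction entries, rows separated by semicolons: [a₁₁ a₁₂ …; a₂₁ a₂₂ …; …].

T1 = [1 0 -6; 0 1 0; 0 0 1]
T2·T1 = [8/17 -15/17 -48/17; 15/17 8/17 -90/17; 0 0 1]
T3·…·T1 = [-36/85 -77/85 216/85; 77/85 -36/85 -462/85; 0 0 1]
T4·…·T1 = [-36/85 -77/85 556/85; 77/85 -36/85 -37/85; 0 0 1]

T = [-36/85 -77/85 556/85; 77/85 -36/85 -37/85; 0 0 1]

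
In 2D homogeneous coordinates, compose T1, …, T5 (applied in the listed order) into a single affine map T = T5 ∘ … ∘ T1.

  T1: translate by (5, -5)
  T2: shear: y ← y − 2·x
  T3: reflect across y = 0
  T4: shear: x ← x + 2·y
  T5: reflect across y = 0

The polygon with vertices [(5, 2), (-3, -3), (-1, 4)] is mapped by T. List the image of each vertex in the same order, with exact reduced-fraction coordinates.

image vertices: (56, -23), (26, -12), (22, -9)

T1 translate by (5, -5): (5, 2) → (10, -3); (-3, -3) → (2, -8); (-1, 4) → (4, -1)
T2 shear: y ← y − 2·x: (10, -3) → (10, -23); (2, -8) → (2, -12); (4, -1) → (4, -9)
T3 reflect across y = 0: (10, -23) → (10, 23); (2, -12) → (2, 12); (4, -9) → (4, 9)
T4 shear: x ← x + 2·y: (10, 23) → (56, 23); (2, 12) → (26, 12); (4, 9) → (22, 9)
T5 reflect across y = 0: (56, 23) → (56, -23); (26, 12) → (26, -12); (22, 9) → (22, -9)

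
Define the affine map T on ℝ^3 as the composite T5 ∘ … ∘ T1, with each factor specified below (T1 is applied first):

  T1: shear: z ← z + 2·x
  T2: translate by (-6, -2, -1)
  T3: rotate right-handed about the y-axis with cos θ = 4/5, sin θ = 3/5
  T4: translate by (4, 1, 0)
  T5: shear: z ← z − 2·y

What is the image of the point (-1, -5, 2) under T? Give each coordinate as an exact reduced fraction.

T1 shear: z ← z + 2·x: (-1, -5, 2) → (-1, -5, 0)
T2 translate by (-6, -2, -1): (-1, -5, 0) → (-7, -7, -1)
T3 rotate right-handed about the y-axis with cos θ = 4/5, sin θ = 3/5: (-7, -7, -1) → (-31/5, -7, 17/5)
T4 translate by (4, 1, 0): (-31/5, -7, 17/5) → (-11/5, -6, 17/5)
T5 shear: z ← z − 2·y: (-11/5, -6, 17/5) → (-11/5, -6, 77/5)

T(p) = (-11/5, -6, 77/5)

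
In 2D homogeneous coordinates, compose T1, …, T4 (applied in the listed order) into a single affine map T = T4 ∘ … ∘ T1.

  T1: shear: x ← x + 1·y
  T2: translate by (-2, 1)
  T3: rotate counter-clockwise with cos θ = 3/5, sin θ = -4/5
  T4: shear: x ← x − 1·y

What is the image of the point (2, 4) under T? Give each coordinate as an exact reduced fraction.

T1 shear: x ← x + 1·y: (2, 4) → (6, 4)
T2 translate by (-2, 1): (6, 4) → (4, 5)
T3 rotate counter-clockwise with cos θ = 3/5, sin θ = -4/5: (4, 5) → (32/5, -1/5)
T4 shear: x ← x − 1·y: (32/5, -1/5) → (33/5, -1/5)

T(p) = (33/5, -1/5)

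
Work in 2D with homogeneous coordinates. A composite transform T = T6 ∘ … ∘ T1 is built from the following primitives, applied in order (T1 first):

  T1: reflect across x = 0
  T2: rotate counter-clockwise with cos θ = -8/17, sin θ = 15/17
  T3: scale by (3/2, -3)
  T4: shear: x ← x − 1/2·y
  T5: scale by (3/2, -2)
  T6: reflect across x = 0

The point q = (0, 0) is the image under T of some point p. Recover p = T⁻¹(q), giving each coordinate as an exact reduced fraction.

p = (0, 0)

T1 = [-1 0 0; 0 1 0; 0 0 1]
T2·T1 = [8/17 -15/17 0; -15/17 -8/17 0; 0 0 1]
T3·…·T1 = [12/17 -45/34 0; 45/17 24/17 0; 0 0 1]
T4·…·T1 = [-21/34 -69/34 0; 45/17 24/17 0; 0 0 1]
T5·…·T1 = [-63/68 -207/68 0; -90/17 -48/17 0; 0 0 1]
T6·…·T1 = [63/68 207/68 0; -90/17 -48/17 0; 0 0 1]
det M = 27/2; M⁻¹ = [-32/153 -23/102 0; 20/51 7/102 0; 0 0 1]
M⁻¹ · (0, 0)ᵀ = (0, 0)ᵀ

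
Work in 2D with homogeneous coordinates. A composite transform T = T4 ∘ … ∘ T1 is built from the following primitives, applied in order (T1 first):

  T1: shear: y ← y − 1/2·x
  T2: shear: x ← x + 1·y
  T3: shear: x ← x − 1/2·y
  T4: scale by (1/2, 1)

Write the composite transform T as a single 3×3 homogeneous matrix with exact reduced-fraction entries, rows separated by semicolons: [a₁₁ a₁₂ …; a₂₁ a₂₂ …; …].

T = [3/8 1/4 0; -1/2 1 0; 0 0 1]

T1 = [1 0 0; -1/2 1 0; 0 0 1]
T2·T1 = [1/2 1 0; -1/2 1 0; 0 0 1]
T3·…·T1 = [3/4 1/2 0; -1/2 1 0; 0 0 1]
T4·…·T1 = [3/8 1/4 0; -1/2 1 0; 0 0 1]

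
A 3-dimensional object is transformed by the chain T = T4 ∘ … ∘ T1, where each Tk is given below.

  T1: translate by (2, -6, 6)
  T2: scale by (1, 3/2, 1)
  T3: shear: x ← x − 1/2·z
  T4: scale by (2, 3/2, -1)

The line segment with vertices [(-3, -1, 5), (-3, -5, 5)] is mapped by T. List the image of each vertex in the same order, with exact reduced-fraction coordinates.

image vertices: (-13, -63/4, -11), (-13, -99/4, -11)

T1 translate by (2, -6, 6): (-3, -1, 5) → (-1, -7, 11); (-3, -5, 5) → (-1, -11, 11)
T2 scale by (1, 3/2, 1): (-1, -7, 11) → (-1, -21/2, 11); (-1, -11, 11) → (-1, -33/2, 11)
T3 shear: x ← x − 1/2·z: (-1, -21/2, 11) → (-13/2, -21/2, 11); (-1, -33/2, 11) → (-13/2, -33/2, 11)
T4 scale by (2, 3/2, -1): (-13/2, -21/2, 11) → (-13, -63/4, -11); (-13/2, -33/2, 11) → (-13, -99/4, -11)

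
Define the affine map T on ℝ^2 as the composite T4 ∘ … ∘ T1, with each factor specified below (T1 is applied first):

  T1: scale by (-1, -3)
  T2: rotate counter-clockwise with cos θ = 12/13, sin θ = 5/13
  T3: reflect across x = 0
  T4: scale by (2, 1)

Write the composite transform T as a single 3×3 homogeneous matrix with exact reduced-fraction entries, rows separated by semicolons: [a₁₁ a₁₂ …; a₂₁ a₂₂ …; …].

T = [24/13 -30/13 0; -5/13 -36/13 0; 0 0 1]

T1 = [-1 0 0; 0 -3 0; 0 0 1]
T2·T1 = [-12/13 15/13 0; -5/13 -36/13 0; 0 0 1]
T3·…·T1 = [12/13 -15/13 0; -5/13 -36/13 0; 0 0 1]
T4·…·T1 = [24/13 -30/13 0; -5/13 -36/13 0; 0 0 1]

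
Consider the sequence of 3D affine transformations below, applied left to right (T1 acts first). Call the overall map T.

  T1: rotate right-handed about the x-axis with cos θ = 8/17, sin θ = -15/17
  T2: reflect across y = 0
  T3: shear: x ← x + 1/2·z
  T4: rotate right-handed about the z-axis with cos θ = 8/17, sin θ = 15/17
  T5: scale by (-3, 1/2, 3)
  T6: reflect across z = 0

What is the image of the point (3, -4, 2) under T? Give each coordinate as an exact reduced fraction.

T1 rotate right-handed about the x-axis with cos θ = 8/17, sin θ = -15/17: (3, -4, 2) → (3, -2/17, 76/17)
T2 reflect across y = 0: (3, -2/17, 76/17) → (3, 2/17, 76/17)
T3 shear: x ← x + 1/2·z: (3, 2/17, 76/17) → (89/17, 2/17, 76/17)
T4 rotate right-handed about the z-axis with cos θ = 8/17, sin θ = 15/17: (89/17, 2/17, 76/17) → (682/289, 1351/289, 76/17)
T5 scale by (-3, 1/2, 3): (682/289, 1351/289, 76/17) → (-2046/289, 1351/578, 228/17)
T6 reflect across z = 0: (-2046/289, 1351/578, 228/17) → (-2046/289, 1351/578, -228/17)

T(p) = (-2046/289, 1351/578, -228/17)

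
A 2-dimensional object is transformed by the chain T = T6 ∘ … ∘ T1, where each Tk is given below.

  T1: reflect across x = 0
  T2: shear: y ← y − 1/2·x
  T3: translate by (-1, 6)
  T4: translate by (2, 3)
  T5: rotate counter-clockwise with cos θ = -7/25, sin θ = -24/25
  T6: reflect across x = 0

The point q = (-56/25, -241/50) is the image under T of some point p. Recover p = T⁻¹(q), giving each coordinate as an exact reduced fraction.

p = (-3, -4)

T1 = [-1 0 0; 0 1 0; 0 0 1]
T2·T1 = [-1 0 0; 1/2 1 0; 0 0 1]
T3·…·T1 = [-1 0 -1; 1/2 1 6; 0 0 1]
T4·…·T1 = [-1 0 1; 1/2 1 9; 0 0 1]
T5·…·T1 = [19/25 24/25 209/25; 41/50 -7/25 -87/25; 0 0 1]
T6·…·T1 = [-19/25 -24/25 -209/25; 41/50 -7/25 -87/25; 0 0 1]
det M = 1; M⁻¹ = [-7/25 24/25 1; -41/50 -19/25 -19/2; 0 0 1]
M⁻¹ · (-56/25, -241/50)ᵀ = (-3, -4)ᵀ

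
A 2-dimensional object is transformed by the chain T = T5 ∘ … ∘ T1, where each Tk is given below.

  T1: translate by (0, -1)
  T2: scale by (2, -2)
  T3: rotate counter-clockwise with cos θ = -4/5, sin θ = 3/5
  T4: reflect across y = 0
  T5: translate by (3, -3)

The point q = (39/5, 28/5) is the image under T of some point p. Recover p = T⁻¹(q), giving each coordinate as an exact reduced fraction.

p = (-9/2, -1)

T1 = [1 0 0; 0 1 -1; 0 0 1]
T2·T1 = [2 0 0; 0 -2 2; 0 0 1]
T3·…·T1 = [-8/5 6/5 -6/5; 6/5 8/5 -8/5; 0 0 1]
T4·…·T1 = [-8/5 6/5 -6/5; -6/5 -8/5 8/5; 0 0 1]
T5·…·T1 = [-8/5 6/5 9/5; -6/5 -8/5 -7/5; 0 0 1]
det M = 4; M⁻¹ = [-2/5 -3/10 3/10; 3/10 -2/5 -11/10; 0 0 1]
M⁻¹ · (39/5, 28/5)ᵀ = (-9/2, -1)ᵀ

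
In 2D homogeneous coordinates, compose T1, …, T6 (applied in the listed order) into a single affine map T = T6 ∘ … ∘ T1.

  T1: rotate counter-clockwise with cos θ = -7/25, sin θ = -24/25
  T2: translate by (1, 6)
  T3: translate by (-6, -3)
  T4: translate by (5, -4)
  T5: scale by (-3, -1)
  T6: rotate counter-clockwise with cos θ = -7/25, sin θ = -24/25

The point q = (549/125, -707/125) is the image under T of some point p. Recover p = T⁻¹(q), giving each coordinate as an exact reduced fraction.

p = (5, 0)

T1 = [-7/25 24/25 0; -24/25 -7/25 0; 0 0 1]
T2·T1 = [-7/25 24/25 1; -24/25 -7/25 6; 0 0 1]
T3·…·T1 = [-7/25 24/25 -5; -24/25 -7/25 3; 0 0 1]
T4·…·T1 = [-7/25 24/25 0; -24/25 -7/25 -1; 0 0 1]
T5·…·T1 = [21/25 -72/25 0; 24/25 7/25 1; 0 0 1]
T6·…·T1 = [429/625 672/625 24/25; -672/625 1679/625 -7/25; 0 0 1]
det M = 3; M⁻¹ = [1679/1875 -224/625 -24/25; 224/625 143/625 -7/25; 0 0 1]
M⁻¹ · (549/125, -707/125)ᵀ = (5, 0)ᵀ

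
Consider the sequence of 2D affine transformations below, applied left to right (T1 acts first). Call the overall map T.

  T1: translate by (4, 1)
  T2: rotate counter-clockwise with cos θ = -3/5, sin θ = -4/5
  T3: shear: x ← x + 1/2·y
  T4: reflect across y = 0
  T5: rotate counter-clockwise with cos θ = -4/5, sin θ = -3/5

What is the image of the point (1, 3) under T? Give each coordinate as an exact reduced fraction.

T(p) = (156/25, -83/25)

T1 translate by (4, 1): (1, 3) → (5, 4)
T2 rotate counter-clockwise with cos θ = -3/5, sin θ = -4/5: (5, 4) → (1/5, -32/5)
T3 shear: x ← x + 1/2·y: (1/5, -32/5) → (-3, -32/5)
T4 reflect across y = 0: (-3, -32/5) → (-3, 32/5)
T5 rotate counter-clockwise with cos θ = -4/5, sin θ = -3/5: (-3, 32/5) → (156/25, -83/25)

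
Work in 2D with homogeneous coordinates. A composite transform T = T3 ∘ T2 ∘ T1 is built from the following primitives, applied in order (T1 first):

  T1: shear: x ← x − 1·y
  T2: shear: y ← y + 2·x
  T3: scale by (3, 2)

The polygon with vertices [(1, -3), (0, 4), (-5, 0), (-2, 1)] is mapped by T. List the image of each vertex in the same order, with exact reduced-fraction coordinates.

image vertices: (12, 10), (-12, -8), (-15, -20), (-9, -10)

T1 shear: x ← x − 1·y: (1, -3) → (4, -3); (0, 4) → (-4, 4); (-5, 0) → (-5, 0); (-2, 1) → (-3, 1)
T2 shear: y ← y + 2·x: (4, -3) → (4, 5); (-4, 4) → (-4, -4); (-5, 0) → (-5, -10); (-3, 1) → (-3, -5)
T3 scale by (3, 2): (4, 5) → (12, 10); (-4, -4) → (-12, -8); (-5, -10) → (-15, -20); (-3, -5) → (-9, -10)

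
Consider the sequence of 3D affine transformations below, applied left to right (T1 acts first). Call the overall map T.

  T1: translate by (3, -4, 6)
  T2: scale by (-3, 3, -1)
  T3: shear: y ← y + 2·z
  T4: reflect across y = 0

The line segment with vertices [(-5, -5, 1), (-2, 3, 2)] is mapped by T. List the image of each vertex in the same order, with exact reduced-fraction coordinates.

image vertices: (6, 41, -7), (-3, 19, -8)

T1 translate by (3, -4, 6): (-5, -5, 1) → (-2, -9, 7); (-2, 3, 2) → (1, -1, 8)
T2 scale by (-3, 3, -1): (-2, -9, 7) → (6, -27, -7); (1, -1, 8) → (-3, -3, -8)
T3 shear: y ← y + 2·z: (6, -27, -7) → (6, -41, -7); (-3, -3, -8) → (-3, -19, -8)
T4 reflect across y = 0: (6, -41, -7) → (6, 41, -7); (-3, -19, -8) → (-3, 19, -8)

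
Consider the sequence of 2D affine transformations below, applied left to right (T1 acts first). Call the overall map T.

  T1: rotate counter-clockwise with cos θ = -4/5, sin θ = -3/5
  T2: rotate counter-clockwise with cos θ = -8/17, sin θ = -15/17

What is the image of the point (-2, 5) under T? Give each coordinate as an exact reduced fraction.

T(p) = (-394/85, -233/85)

T1 rotate counter-clockwise with cos θ = -4/5, sin θ = -3/5: (-2, 5) → (23/5, -14/5)
T2 rotate counter-clockwise with cos θ = -8/17, sin θ = -15/17: (23/5, -14/5) → (-394/85, -233/85)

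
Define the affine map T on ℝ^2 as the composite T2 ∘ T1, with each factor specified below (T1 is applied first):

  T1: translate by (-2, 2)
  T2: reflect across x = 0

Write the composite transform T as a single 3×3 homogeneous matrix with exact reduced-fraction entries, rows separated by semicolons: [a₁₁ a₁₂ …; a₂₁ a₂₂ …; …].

T = [-1 0 2; 0 1 2; 0 0 1]

T1 = [1 0 -2; 0 1 2; 0 0 1]
T2·T1 = [-1 0 2; 0 1 2; 0 0 1]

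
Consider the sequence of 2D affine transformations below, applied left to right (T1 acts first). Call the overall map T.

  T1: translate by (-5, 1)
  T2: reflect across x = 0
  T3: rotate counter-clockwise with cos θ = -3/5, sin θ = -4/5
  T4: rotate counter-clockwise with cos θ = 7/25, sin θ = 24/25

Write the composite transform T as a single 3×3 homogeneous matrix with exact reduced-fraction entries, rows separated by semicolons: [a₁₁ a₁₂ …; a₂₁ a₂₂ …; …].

T = [-3/5 4/5 19/5; 4/5 3/5 -17/5; 0 0 1]

T1 = [1 0 -5; 0 1 1; 0 0 1]
T2·T1 = [-1 0 5; 0 1 1; 0 0 1]
T3·…·T1 = [3/5 4/5 -11/5; 4/5 -3/5 -23/5; 0 0 1]
T4·…·T1 = [-3/5 4/5 19/5; 4/5 3/5 -17/5; 0 0 1]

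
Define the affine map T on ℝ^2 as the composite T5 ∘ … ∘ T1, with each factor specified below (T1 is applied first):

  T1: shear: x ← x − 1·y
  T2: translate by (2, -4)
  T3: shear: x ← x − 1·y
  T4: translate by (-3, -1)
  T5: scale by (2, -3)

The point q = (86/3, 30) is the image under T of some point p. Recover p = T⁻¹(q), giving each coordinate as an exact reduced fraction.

p = (4/3, -5)

T1 = [1 -1 0; 0 1 0; 0 0 1]
T2·T1 = [1 -1 2; 0 1 -4; 0 0 1]
T3·…·T1 = [1 -2 6; 0 1 -4; 0 0 1]
T4·…·T1 = [1 -2 3; 0 1 -5; 0 0 1]
T5·…·T1 = [2 -4 6; 0 -3 15; 0 0 1]
det M = -6; M⁻¹ = [1/2 -2/3 7; 0 -1/3 5; 0 0 1]
M⁻¹ · (86/3, 30)ᵀ = (4/3, -5)ᵀ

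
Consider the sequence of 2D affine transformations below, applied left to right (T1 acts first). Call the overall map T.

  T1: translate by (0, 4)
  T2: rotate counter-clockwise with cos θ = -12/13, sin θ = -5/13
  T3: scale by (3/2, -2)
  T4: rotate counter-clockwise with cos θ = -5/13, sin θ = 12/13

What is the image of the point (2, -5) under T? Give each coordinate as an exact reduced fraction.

T1 translate by (0, 4): (2, -5) → (2, -1)
T2 rotate counter-clockwise with cos θ = -12/13, sin θ = -5/13: (2, -1) → (-29/13, 2/13)
T3 scale by (3/2, -2): (-29/13, 2/13) → (-87/26, -4/13)
T4 rotate counter-clockwise with cos θ = -5/13, sin θ = 12/13: (-87/26, -4/13) → (531/338, -502/169)

T(p) = (531/338, -502/169)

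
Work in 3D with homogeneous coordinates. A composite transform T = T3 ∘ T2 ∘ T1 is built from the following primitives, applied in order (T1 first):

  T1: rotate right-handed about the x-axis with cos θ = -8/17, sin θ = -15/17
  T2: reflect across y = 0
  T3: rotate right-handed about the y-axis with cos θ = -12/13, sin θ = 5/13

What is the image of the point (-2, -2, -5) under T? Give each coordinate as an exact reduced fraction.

T1 rotate right-handed about the x-axis with cos θ = -8/17, sin θ = -15/17: (-2, -2, -5) → (-2, -59/17, 70/17)
T2 reflect across y = 0: (-2, -59/17, 70/17) → (-2, 59/17, 70/17)
T3 rotate right-handed about the y-axis with cos θ = -12/13, sin θ = 5/13: (-2, 59/17, 70/17) → (758/221, 59/17, -670/221)

T(p) = (758/221, 59/17, -670/221)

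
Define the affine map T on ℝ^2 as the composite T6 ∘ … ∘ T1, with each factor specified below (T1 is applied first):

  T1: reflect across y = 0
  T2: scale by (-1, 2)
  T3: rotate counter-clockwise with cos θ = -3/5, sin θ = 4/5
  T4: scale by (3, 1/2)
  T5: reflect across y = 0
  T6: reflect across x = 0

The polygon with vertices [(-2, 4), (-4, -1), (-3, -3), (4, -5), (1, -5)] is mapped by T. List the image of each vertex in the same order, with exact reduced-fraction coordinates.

image vertices: (-78/5, -16/5), (12, -1), (99/5, 3/5), (84/5, 23/5), (111/5, 17/5)

T1 reflect across y = 0: (-2, 4) → (-2, -4); (-4, -1) → (-4, 1); (-3, -3) → (-3, 3); (4, -5) → (4, 5); (1, -5) → (1, 5)
T2 scale by (-1, 2): (-2, -4) → (2, -8); (-4, 1) → (4, 2); (-3, 3) → (3, 6); (4, 5) → (-4, 10); (1, 5) → (-1, 10)
T3 rotate counter-clockwise with cos θ = -3/5, sin θ = 4/5: (2, -8) → (26/5, 32/5); (4, 2) → (-4, 2); (3, 6) → (-33/5, -6/5); (-4, 10) → (-28/5, -46/5); (-1, 10) → (-37/5, -34/5)
T4 scale by (3, 1/2): (26/5, 32/5) → (78/5, 16/5); (-4, 2) → (-12, 1); (-33/5, -6/5) → (-99/5, -3/5); (-28/5, -46/5) → (-84/5, -23/5); (-37/5, -34/5) → (-111/5, -17/5)
T5 reflect across y = 0: (78/5, 16/5) → (78/5, -16/5); (-12, 1) → (-12, -1); (-99/5, -3/5) → (-99/5, 3/5); (-84/5, -23/5) → (-84/5, 23/5); (-111/5, -17/5) → (-111/5, 17/5)
T6 reflect across x = 0: (78/5, -16/5) → (-78/5, -16/5); (-12, -1) → (12, -1); (-99/5, 3/5) → (99/5, 3/5); (-84/5, 23/5) → (84/5, 23/5); (-111/5, 17/5) → (111/5, 17/5)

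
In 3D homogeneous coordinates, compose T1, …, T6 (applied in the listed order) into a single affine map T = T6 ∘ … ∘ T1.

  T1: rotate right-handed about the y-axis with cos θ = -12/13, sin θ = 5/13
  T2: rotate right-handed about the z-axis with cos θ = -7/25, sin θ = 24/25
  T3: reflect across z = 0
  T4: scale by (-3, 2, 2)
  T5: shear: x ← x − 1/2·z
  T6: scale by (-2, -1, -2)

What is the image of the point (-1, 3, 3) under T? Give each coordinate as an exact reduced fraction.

T(p) = (-16, -30/13, -124/13)

T1 rotate right-handed about the y-axis with cos θ = -12/13, sin θ = 5/13: (-1, 3, 3) → (27/13, 3, -31/13)
T2 rotate right-handed about the z-axis with cos θ = -7/25, sin θ = 24/25: (27/13, 3, -31/13) → (-45/13, 15/13, -31/13)
T3 reflect across z = 0: (-45/13, 15/13, -31/13) → (-45/13, 15/13, 31/13)
T4 scale by (-3, 2, 2): (-45/13, 15/13, 31/13) → (135/13, 30/13, 62/13)
T5 shear: x ← x − 1/2·z: (135/13, 30/13, 62/13) → (8, 30/13, 62/13)
T6 scale by (-2, -1, -2): (8, 30/13, 62/13) → (-16, -30/13, -124/13)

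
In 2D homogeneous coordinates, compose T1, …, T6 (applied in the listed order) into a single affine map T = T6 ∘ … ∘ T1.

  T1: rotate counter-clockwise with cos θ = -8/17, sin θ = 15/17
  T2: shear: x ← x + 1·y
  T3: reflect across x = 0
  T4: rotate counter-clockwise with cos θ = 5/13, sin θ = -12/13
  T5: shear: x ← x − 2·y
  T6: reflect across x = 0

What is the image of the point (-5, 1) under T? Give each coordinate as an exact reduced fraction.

T(p) = (-1516/221, -1111/221)

T1 rotate counter-clockwise with cos θ = -8/17, sin θ = 15/17: (-5, 1) → (25/17, -83/17)
T2 shear: x ← x + 1·y: (25/17, -83/17) → (-58/17, -83/17)
T3 reflect across x = 0: (-58/17, -83/17) → (58/17, -83/17)
T4 rotate counter-clockwise with cos θ = 5/13, sin θ = -12/13: (58/17, -83/17) → (-706/221, -1111/221)
T5 shear: x ← x − 2·y: (-706/221, -1111/221) → (1516/221, -1111/221)
T6 reflect across x = 0: (1516/221, -1111/221) → (-1516/221, -1111/221)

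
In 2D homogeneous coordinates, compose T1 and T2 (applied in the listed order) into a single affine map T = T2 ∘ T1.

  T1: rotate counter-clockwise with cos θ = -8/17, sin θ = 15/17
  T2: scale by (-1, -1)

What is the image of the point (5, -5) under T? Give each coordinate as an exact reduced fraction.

T(p) = (-35/17, -115/17)

T1 rotate counter-clockwise with cos θ = -8/17, sin θ = 15/17: (5, -5) → (35/17, 115/17)
T2 scale by (-1, -1): (35/17, 115/17) → (-35/17, -115/17)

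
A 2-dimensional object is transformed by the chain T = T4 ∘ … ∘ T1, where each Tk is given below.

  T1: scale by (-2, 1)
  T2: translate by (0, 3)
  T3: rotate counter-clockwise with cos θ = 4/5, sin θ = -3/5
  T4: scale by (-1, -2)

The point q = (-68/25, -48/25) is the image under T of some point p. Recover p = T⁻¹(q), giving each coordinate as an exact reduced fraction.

p = (-4/5, -3/5)

T1 = [-2 0 0; 0 1 0; 0 0 1]
T2·T1 = [-2 0 0; 0 1 3; 0 0 1]
T3·…·T1 = [-8/5 3/5 9/5; 6/5 4/5 12/5; 0 0 1]
T4·…·T1 = [8/5 -3/5 -9/5; -12/5 -8/5 -24/5; 0 0 1]
det M = -4; M⁻¹ = [2/5 -3/20 0; -3/5 -2/5 -3; 0 0 1]
M⁻¹ · (-68/25, -48/25)ᵀ = (-4/5, -3/5)ᵀ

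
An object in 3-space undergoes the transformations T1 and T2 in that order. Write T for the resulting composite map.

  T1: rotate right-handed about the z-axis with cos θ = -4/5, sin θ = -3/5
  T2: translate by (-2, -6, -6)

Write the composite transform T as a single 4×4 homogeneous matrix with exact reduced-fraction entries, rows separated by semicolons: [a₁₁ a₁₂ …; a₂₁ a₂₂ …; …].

T = [-4/5 3/5 0 -2; -3/5 -4/5 0 -6; 0 0 1 -6; 0 0 0 1]

T1 = [-4/5 3/5 0 0; -3/5 -4/5 0 0; 0 0 1 0; 0 0 0 1]
T2·T1 = [-4/5 3/5 0 -2; -3/5 -4/5 0 -6; 0 0 1 -6; 0 0 0 1]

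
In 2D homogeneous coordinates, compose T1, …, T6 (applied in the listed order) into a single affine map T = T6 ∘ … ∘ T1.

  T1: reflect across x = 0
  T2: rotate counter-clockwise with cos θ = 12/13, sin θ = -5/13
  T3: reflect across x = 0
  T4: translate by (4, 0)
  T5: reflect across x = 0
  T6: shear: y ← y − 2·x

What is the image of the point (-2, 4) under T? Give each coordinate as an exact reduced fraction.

T1 reflect across x = 0: (-2, 4) → (2, 4)
T2 rotate counter-clockwise with cos θ = 12/13, sin θ = -5/13: (2, 4) → (44/13, 38/13)
T3 reflect across x = 0: (44/13, 38/13) → (-44/13, 38/13)
T4 translate by (4, 0): (-44/13, 38/13) → (8/13, 38/13)
T5 reflect across x = 0: (8/13, 38/13) → (-8/13, 38/13)
T6 shear: y ← y − 2·x: (-8/13, 38/13) → (-8/13, 54/13)

T(p) = (-8/13, 54/13)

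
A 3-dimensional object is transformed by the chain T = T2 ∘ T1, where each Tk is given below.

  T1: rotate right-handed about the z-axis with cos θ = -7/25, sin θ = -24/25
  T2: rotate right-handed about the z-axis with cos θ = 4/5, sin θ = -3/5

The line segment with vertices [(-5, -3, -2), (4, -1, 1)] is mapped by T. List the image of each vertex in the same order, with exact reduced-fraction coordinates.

image vertices: (11/5, 27/5, -2), (-19/5, -8/5, 1)

T1 rotate right-handed about the z-axis with cos θ = -7/25, sin θ = -24/25: (-5, -3, -2) → (-37/25, 141/25, -2); (4, -1, 1) → (-52/25, -89/25, 1)
T2 rotate right-handed about the z-axis with cos θ = 4/5, sin θ = -3/5: (-37/25, 141/25, -2) → (11/5, 27/5, -2); (-52/25, -89/25, 1) → (-19/5, -8/5, 1)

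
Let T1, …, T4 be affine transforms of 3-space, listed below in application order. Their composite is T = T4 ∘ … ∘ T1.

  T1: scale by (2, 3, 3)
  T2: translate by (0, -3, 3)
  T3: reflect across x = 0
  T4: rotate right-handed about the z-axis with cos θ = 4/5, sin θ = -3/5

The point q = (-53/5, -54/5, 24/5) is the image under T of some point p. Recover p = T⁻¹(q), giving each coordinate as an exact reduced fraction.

p = (1, -4, 3/5)

T1 = [2 0 0 0; 0 3 0 0; 0 0 3 0; 0 0 0 1]
T2·T1 = [2 0 0 0; 0 3 0 -3; 0 0 3 3; 0 0 0 1]
T3·…·T1 = [-2 0 0 0; 0 3 0 -3; 0 0 3 3; 0 0 0 1]
T4·…·T1 = [-8/5 9/5 0 -9/5; 6/5 12/5 0 -12/5; 0 0 3 3; 0 0 0 1]
det M = -18; M⁻¹ = [-2/5 3/10 0 0; 1/5 4/15 0 1; 0 0 1/3 -1; 0 0 0 1]
M⁻¹ · (-53/5, -54/5, 24/5)ᵀ = (1, -4, 3/5)ᵀ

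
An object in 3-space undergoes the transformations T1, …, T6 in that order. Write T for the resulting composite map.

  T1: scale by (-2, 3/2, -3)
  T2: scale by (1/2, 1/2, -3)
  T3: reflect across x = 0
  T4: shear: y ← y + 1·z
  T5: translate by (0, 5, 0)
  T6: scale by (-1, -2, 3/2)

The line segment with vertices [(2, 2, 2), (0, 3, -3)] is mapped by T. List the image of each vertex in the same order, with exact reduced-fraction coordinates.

image vertices: (-2, -49, 27), (0, 79/2, -81/2)

T1 scale by (-2, 3/2, -3): (2, 2, 2) → (-4, 3, -6); (0, 3, -3) → (0, 9/2, 9)
T2 scale by (1/2, 1/2, -3): (-4, 3, -6) → (-2, 3/2, 18); (0, 9/2, 9) → (0, 9/4, -27)
T3 reflect across x = 0: (-2, 3/2, 18) → (2, 3/2, 18); (0, 9/4, -27) → (0, 9/4, -27)
T4 shear: y ← y + 1·z: (2, 3/2, 18) → (2, 39/2, 18); (0, 9/4, -27) → (0, -99/4, -27)
T5 translate by (0, 5, 0): (2, 39/2, 18) → (2, 49/2, 18); (0, -99/4, -27) → (0, -79/4, -27)
T6 scale by (-1, -2, 3/2): (2, 49/2, 18) → (-2, -49, 27); (0, -79/4, -27) → (0, 79/2, -81/2)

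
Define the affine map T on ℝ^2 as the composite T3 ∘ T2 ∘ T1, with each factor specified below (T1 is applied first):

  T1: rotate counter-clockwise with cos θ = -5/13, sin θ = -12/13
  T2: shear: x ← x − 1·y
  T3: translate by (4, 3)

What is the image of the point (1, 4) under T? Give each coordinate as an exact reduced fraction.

T1 rotate counter-clockwise with cos θ = -5/13, sin θ = -12/13: (1, 4) → (43/13, -32/13)
T2 shear: x ← x − 1·y: (43/13, -32/13) → (75/13, -32/13)
T3 translate by (4, 3): (75/13, -32/13) → (127/13, 7/13)

T(p) = (127/13, 7/13)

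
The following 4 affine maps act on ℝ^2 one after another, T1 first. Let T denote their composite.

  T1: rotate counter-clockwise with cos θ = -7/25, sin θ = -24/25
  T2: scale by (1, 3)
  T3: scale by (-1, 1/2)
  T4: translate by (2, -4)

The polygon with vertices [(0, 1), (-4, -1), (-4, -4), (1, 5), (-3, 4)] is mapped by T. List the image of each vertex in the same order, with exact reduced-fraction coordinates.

T1 rotate counter-clockwise with cos θ = -7/25, sin θ = -24/25: (0, 1) → (24/25, -7/25); (-4, -1) → (4/25, 103/25); (-4, -4) → (-68/25, 124/25); (1, 5) → (113/25, -59/25); (-3, 4) → (117/25, 44/25)
T2 scale by (1, 3): (24/25, -7/25) → (24/25, -21/25); (4/25, 103/25) → (4/25, 309/25); (-68/25, 124/25) → (-68/25, 372/25); (113/25, -59/25) → (113/25, -177/25); (117/25, 44/25) → (117/25, 132/25)
T3 scale by (-1, 1/2): (24/25, -21/25) → (-24/25, -21/50); (4/25, 309/25) → (-4/25, 309/50); (-68/25, 372/25) → (68/25, 186/25); (113/25, -177/25) → (-113/25, -177/50); (117/25, 132/25) → (-117/25, 66/25)
T4 translate by (2, -4): (-24/25, -21/50) → (26/25, -221/50); (-4/25, 309/50) → (46/25, 109/50); (68/25, 186/25) → (118/25, 86/25); (-113/25, -177/50) → (-63/25, -377/50); (-117/25, 66/25) → (-67/25, -34/25)

image vertices: (26/25, -221/50), (46/25, 109/50), (118/25, 86/25), (-63/25, -377/50), (-67/25, -34/25)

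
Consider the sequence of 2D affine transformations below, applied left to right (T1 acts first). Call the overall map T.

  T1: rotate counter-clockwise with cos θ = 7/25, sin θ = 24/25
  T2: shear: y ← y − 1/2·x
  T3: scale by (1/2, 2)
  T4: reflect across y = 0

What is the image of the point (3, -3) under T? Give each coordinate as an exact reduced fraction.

T(p) = (93/50, -9/25)

T1 rotate counter-clockwise with cos θ = 7/25, sin θ = 24/25: (3, -3) → (93/25, 51/25)
T2 shear: y ← y − 1/2·x: (93/25, 51/25) → (93/25, 9/50)
T3 scale by (1/2, 2): (93/25, 9/50) → (93/50, 9/25)
T4 reflect across y = 0: (93/50, 9/25) → (93/50, -9/25)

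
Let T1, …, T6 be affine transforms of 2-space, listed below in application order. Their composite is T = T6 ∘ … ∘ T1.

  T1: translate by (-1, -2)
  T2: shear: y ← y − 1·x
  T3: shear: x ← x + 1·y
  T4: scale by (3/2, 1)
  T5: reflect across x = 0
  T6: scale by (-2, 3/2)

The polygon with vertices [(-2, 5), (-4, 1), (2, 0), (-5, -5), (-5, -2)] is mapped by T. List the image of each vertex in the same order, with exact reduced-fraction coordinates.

T1 translate by (-1, -2): (-2, 5) → (-3, 3); (-4, 1) → (-5, -1); (2, 0) → (1, -2); (-5, -5) → (-6, -7); (-5, -2) → (-6, -4)
T2 shear: y ← y − 1·x: (-3, 3) → (-3, 6); (-5, -1) → (-5, 4); (1, -2) → (1, -3); (-6, -7) → (-6, -1); (-6, -4) → (-6, 2)
T3 shear: x ← x + 1·y: (-3, 6) → (3, 6); (-5, 4) → (-1, 4); (1, -3) → (-2, -3); (-6, -1) → (-7, -1); (-6, 2) → (-4, 2)
T4 scale by (3/2, 1): (3, 6) → (9/2, 6); (-1, 4) → (-3/2, 4); (-2, -3) → (-3, -3); (-7, -1) → (-21/2, -1); (-4, 2) → (-6, 2)
T5 reflect across x = 0: (9/2, 6) → (-9/2, 6); (-3/2, 4) → (3/2, 4); (-3, -3) → (3, -3); (-21/2, -1) → (21/2, -1); (-6, 2) → (6, 2)
T6 scale by (-2, 3/2): (-9/2, 6) → (9, 9); (3/2, 4) → (-3, 6); (3, -3) → (-6, -9/2); (21/2, -1) → (-21, -3/2); (6, 2) → (-12, 3)

image vertices: (9, 9), (-3, 6), (-6, -9/2), (-21, -3/2), (-12, 3)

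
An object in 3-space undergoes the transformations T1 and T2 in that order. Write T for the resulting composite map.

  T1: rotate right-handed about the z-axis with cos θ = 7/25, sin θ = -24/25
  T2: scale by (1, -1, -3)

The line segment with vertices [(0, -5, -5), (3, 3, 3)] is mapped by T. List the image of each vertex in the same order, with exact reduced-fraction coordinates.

T1 rotate right-handed about the z-axis with cos θ = 7/25, sin θ = -24/25: (0, -5, -5) → (-24/5, -7/5, -5); (3, 3, 3) → (93/25, -51/25, 3)
T2 scale by (1, -1, -3): (-24/5, -7/5, -5) → (-24/5, 7/5, 15); (93/25, -51/25, 3) → (93/25, 51/25, -9)

image vertices: (-24/5, 7/5, 15), (93/25, 51/25, -9)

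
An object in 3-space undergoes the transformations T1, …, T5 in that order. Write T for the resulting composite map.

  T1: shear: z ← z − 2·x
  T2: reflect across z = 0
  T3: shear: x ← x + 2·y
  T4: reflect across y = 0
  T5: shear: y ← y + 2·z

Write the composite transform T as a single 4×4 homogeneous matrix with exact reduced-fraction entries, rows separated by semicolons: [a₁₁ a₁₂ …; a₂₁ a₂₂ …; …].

T1 = [1 0 0 0; 0 1 0 0; -2 0 1 0; 0 0 0 1]
T2·T1 = [1 0 0 0; 0 1 0 0; 2 0 -1 0; 0 0 0 1]
T3·…·T1 = [1 2 0 0; 0 1 0 0; 2 0 -1 0; 0 0 0 1]
T4·…·T1 = [1 2 0 0; 0 -1 0 0; 2 0 -1 0; 0 0 0 1]
T5·…·T1 = [1 2 0 0; 4 -1 -2 0; 2 0 -1 0; 0 0 0 1]

T = [1 2 0 0; 4 -1 -2 0; 2 0 -1 0; 0 0 0 1]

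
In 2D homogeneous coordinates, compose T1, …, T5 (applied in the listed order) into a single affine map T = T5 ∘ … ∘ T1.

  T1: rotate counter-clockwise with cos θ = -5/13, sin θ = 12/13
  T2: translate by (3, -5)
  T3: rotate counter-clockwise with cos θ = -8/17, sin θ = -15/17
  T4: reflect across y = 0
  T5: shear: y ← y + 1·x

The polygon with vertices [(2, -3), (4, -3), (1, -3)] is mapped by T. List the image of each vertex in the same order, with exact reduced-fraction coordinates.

image vertices: (-70/17, -11/17), (-470/221, 339/221), (-1130/221, -384/221)

T1 rotate counter-clockwise with cos θ = -5/13, sin θ = 12/13: (2, -3) → (2, 3); (4, -3) → (16/13, 63/13); (1, -3) → (31/13, 27/13)
T2 translate by (3, -5): (2, 3) → (5, -2); (16/13, 63/13) → (55/13, -2/13); (31/13, 27/13) → (70/13, -38/13)
T3 rotate counter-clockwise with cos θ = -8/17, sin θ = -15/17: (5, -2) → (-70/17, -59/17); (55/13, -2/13) → (-470/221, -809/221); (70/13, -38/13) → (-1130/221, -746/221)
T4 reflect across y = 0: (-70/17, -59/17) → (-70/17, 59/17); (-470/221, -809/221) → (-470/221, 809/221); (-1130/221, -746/221) → (-1130/221, 746/221)
T5 shear: y ← y + 1·x: (-70/17, 59/17) → (-70/17, -11/17); (-470/221, 809/221) → (-470/221, 339/221); (-1130/221, 746/221) → (-1130/221, -384/221)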